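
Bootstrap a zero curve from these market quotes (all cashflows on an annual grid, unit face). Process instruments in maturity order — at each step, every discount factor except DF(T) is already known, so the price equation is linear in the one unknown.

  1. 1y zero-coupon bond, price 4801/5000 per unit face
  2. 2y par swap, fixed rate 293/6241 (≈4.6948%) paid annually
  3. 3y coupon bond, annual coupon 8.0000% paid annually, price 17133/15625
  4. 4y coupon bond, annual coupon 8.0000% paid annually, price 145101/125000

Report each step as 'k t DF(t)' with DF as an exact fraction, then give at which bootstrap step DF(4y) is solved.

1 1 4801/5000
2 2 9121/10000
3 3 4383/5000
4 4 1089/1250
DF(4y) is solved at step 4

step 1 [1y] zero: DF = P = 4801/5000 ≈ 0.960200
step 2 [2y] swap r/1=293/6241: DF=(1 − 293/6241·(0.960200))/(1+293/6241) = 9121/10000 ≈ 0.912100
step 3 [3y] bond c/1=2/25: DF=(17133/15625 − 2/25·(0.960200+0.912100))/(1+2/25) = 4383/5000 ≈ 0.876600
step 4 [4y] bond c/1=2/25: DF=(145101/125000 − 2/25·(0.960200+0.912100+0.876600))/(1+2/25) = 1089/1250 ≈ 0.871200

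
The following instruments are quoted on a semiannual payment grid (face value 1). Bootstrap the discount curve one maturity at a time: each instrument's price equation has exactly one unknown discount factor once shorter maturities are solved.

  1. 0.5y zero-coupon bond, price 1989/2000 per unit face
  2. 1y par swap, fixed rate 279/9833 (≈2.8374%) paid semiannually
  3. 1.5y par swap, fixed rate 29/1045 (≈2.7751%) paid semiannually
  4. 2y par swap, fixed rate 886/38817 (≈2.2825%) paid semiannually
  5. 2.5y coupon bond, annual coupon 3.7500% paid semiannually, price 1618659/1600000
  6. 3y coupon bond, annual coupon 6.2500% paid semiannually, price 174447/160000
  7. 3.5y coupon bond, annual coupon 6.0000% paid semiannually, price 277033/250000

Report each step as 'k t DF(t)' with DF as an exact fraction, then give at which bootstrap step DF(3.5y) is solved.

1 1/2 1989/2000
2 1 9721/10000
3 3/2 4797/5000
4 2 9557/10000
5 5/2 576/625
6 3 9117/10000
7 7/2 4547/5000
DF(3.5y) is solved at step 7

step 1 [0.5y] zero: DF = P = 1989/2000 ≈ 0.994500
step 2 [1y] swap r/2=279/19666: DF=(1 − 279/19666·(0.994500))/(1+279/19666) = 9721/10000 ≈ 0.972100
step 3 [1.5y] swap r/2=29/2090: DF=(1 − 29/2090·(0.994500+0.972100))/(1+29/2090) = 4797/5000 ≈ 0.959400
step 4 [2y] swap r/2=443/38817: DF=(1 − 443/38817·(0.994500+0.972100+0.959400))/(1+443/38817) = 9557/10000 ≈ 0.955700
step 5 [2.5y] bond c/2=3/160: DF=(1618659/1600000 − 3/160·(0.994500+0.972100+0.959400+0.955700))/(1+3/160) = 576/625 ≈ 0.921600
step 6 [3y] bond c/2=1/32: DF=(174447/160000 − 1/32·(0.994500+0.972100+0.959400+0.955700+0.921600))/(1+1/32) = 9117/10000 ≈ 0.911700
step 7 [3.5y] bond c/2=3/100: DF=(277033/250000 − 3/100·(0.994500+0.972100+0.959400+0.955700+0.921600+0.911700))/(1+3/100) = 4547/5000 ≈ 0.909400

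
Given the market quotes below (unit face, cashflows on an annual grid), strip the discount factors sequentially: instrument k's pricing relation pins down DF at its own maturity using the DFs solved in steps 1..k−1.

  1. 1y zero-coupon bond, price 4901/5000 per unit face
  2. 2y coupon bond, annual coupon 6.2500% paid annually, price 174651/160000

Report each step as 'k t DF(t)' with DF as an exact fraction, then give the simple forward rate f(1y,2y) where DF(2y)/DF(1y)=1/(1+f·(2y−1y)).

step 1 [1y] zero: DF = P = 4901/5000 ≈ 0.980200
step 2 [2y] bond c/1=1/16: DF=(174651/160000 − 1/16·(0.980200))/(1+1/16) = 9697/10000 ≈ 0.969700

1 1 4901/5000
2 2 9697/10000
f(1y,2y) = ((4901/5000)/(9697/10000) − 1)/(1) = 105/9697 ≈ 1.0828%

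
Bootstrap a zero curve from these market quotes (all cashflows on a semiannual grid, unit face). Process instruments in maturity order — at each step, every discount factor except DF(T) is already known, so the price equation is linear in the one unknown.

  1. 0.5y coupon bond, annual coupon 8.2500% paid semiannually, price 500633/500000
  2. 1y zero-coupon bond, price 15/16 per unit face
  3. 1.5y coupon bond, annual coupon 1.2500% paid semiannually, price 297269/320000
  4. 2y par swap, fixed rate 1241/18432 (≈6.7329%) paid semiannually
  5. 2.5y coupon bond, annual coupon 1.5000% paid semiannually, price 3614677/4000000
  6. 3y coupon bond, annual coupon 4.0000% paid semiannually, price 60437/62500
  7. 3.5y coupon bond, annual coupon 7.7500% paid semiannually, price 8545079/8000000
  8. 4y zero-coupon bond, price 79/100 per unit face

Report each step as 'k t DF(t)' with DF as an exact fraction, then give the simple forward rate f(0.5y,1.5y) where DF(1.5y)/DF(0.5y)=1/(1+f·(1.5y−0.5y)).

1 1/2 601/625
2 1 15/16
3 3/2 4557/5000
4 2 8759/10000
5 5/2 1739/2000
6 3 8587/10000
7 7/2 8263/10000
8 4 79/100
f(0.5y,1.5y) = ((601/625)/(4557/5000) − 1)/(1) = 251/4557 ≈ 5.5080%

step 1 [0.5y] bond c/2=33/800: DF=(500633/500000 − 33/800·(0))/(1+33/800) = 601/625 ≈ 0.961600
step 2 [1y] zero: DF = P = 15/16 ≈ 0.937500
step 3 [1.5y] bond c/2=1/160: DF=(297269/320000 − 1/160·(0.961600+0.937500))/(1+1/160) = 4557/5000 ≈ 0.911400
step 4 [2y] swap r/2=1241/36864: DF=(1 − 1241/36864·(0.961600+0.937500+0.911400))/(1+1241/36864) = 8759/10000 ≈ 0.875900
step 5 [2.5y] bond c/2=3/400: DF=(3614677/4000000 − 3/400·(0.961600+0.937500+0.911400+0.875900))/(1+3/400) = 1739/2000 ≈ 0.869500
step 6 [3y] bond c/2=1/50: DF=(60437/62500 − 1/50·(0.961600+0.937500+0.911400+0.875900+0.869500))/(1+1/50) = 8587/10000 ≈ 0.858700
step 7 [3.5y] bond c/2=31/800: DF=(8545079/8000000 − 31/800·(0.961600+0.937500+0.911400+0.875900+0.869500+0.858700))/(1+31/800) = 8263/10000 ≈ 0.826300
step 8 [4y] zero: DF = P = 79/100 ≈ 0.790000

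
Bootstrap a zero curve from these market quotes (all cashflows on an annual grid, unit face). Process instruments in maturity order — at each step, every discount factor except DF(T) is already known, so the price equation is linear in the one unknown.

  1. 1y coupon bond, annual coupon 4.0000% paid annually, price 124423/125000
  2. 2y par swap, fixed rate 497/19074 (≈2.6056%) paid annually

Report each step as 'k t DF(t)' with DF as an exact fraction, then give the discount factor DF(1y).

step 1 [1y] bond c/1=1/25: DF=(124423/125000 − 1/25·(0))/(1+1/25) = 9571/10000 ≈ 0.957100
step 2 [2y] swap r/1=497/19074: DF=(1 − 497/19074·(0.957100))/(1+497/19074) = 9503/10000 ≈ 0.950300

1 1 9571/10000
2 2 9503/10000
DF(1y) = 9571/10000 ≈ 0.957100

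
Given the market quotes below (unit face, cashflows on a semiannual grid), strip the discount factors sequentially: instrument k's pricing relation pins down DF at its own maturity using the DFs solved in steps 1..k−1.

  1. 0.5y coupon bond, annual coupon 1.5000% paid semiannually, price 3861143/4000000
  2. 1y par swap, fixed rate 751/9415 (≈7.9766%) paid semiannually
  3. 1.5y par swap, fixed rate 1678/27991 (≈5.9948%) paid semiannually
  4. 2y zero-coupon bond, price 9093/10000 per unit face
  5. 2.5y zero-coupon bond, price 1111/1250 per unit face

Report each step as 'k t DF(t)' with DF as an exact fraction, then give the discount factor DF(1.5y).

1 1/2 9581/10000
2 1 9249/10000
3 3/2 9161/10000
4 2 9093/10000
5 5/2 1111/1250
DF(1.5y) = 9161/10000 ≈ 0.916100

step 1 [0.5y] bond c/2=3/400: DF=(3861143/4000000 − 3/400·(0))/(1+3/400) = 9581/10000 ≈ 0.958100
step 2 [1y] swap r/2=751/18830: DF=(1 − 751/18830·(0.958100))/(1+751/18830) = 9249/10000 ≈ 0.924900
step 3 [1.5y] swap r/2=839/27991: DF=(1 − 839/27991·(0.958100+0.924900))/(1+839/27991) = 9161/10000 ≈ 0.916100
step 4 [2y] zero: DF = P = 9093/10000 ≈ 0.909300
step 5 [2.5y] zero: DF = P = 1111/1250 ≈ 0.888800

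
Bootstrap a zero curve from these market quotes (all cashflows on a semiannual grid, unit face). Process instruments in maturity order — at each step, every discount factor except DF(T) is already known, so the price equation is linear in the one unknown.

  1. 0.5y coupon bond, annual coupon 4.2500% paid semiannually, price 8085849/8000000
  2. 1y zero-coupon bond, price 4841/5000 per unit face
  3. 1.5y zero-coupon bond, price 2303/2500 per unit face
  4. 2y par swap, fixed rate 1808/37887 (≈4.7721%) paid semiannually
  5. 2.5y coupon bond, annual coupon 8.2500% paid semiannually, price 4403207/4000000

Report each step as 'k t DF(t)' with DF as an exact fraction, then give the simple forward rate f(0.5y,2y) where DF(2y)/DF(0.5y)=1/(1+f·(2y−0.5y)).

step 1 [0.5y] bond c/2=17/800: DF=(8085849/8000000 − 17/800·(0))/(1+17/800) = 9897/10000 ≈ 0.989700
step 2 [1y] zero: DF = P = 4841/5000 ≈ 0.968200
step 3 [1.5y] zero: DF = P = 2303/2500 ≈ 0.921200
step 4 [2y] swap r/2=904/37887: DF=(1 − 904/37887·(0.989700+0.968200+0.921200))/(1+904/37887) = 1137/1250 ≈ 0.909600
step 5 [2.5y] bond c/2=33/800: DF=(4403207/4000000 − 33/800·(0.989700+0.968200+0.921200+0.909600))/(1+33/800) = 9071/10000 ≈ 0.907100

1 1/2 9897/10000
2 1 4841/5000
3 3/2 2303/2500
4 2 1137/1250
5 5/2 9071/10000
f(0.5y,2y) = ((9897/10000)/(1137/1250) − 1)/(3/2) = 89/1516 ≈ 5.8707%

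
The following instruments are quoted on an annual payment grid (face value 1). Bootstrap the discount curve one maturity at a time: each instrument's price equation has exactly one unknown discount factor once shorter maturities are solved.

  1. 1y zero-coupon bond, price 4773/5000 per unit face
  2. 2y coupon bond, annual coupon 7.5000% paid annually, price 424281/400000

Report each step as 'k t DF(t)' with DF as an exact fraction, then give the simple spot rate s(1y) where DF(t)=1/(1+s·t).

1 1 4773/5000
2 2 9201/10000
s(1y) = (1/(4773/5000) − 1)/(1) = 227/4773 ≈ 4.7559%

step 1 [1y] zero: DF = P = 4773/5000 ≈ 0.954600
step 2 [2y] bond c/1=3/40: DF=(424281/400000 − 3/40·(0.954600))/(1+3/40) = 9201/10000 ≈ 0.920100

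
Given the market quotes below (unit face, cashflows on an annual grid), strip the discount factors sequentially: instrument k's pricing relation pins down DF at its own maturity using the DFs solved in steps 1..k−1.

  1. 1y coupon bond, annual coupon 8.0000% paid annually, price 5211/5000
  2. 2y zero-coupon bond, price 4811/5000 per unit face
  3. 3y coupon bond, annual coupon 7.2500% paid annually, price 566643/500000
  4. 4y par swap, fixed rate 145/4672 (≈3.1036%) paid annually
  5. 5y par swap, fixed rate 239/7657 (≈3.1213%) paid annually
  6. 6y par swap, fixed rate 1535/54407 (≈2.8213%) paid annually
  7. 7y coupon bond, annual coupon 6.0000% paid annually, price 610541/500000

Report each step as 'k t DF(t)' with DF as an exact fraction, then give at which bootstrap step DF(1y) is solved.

step 1 [1y] bond c/1=2/25: DF=(5211/5000 − 2/25·(0))/(1+2/25) = 193/200 ≈ 0.965000
step 2 [2y] zero: DF = P = 4811/5000 ≈ 0.962200
step 3 [3y] bond c/1=29/400: DF=(566643/500000 − 29/400·(0.965000+0.962200))/(1+29/400) = 579/625 ≈ 0.926400
step 4 [4y] swap r/1=145/4672: DF=(1 − 145/4672·(0.965000+0.962200+0.926400))/(1+145/4672) = 221/250 ≈ 0.884000
step 5 [5y] swap r/1=239/7657: DF=(1 − 239/7657·(0.965000+0.962200+0.926400+0.884000))/(1+239/7657) = 4283/5000 ≈ 0.856600
step 6 [6y] swap r/1=1535/54407: DF=(1 − 1535/54407·(0.965000+0.962200+0.926400+0.884000+0.856600))/(1+1535/54407) = 1693/2000 ≈ 0.846500
step 7 [7y] bond c/1=3/50: DF=(610541/500000 − 3/50·(0.965000+0.962200+0.926400+0.884000+0.856600+0.846500))/(1+3/50) = 211/250 ≈ 0.844000

1 1 193/200
2 2 4811/5000
3 3 579/625
4 4 221/250
5 5 4283/5000
6 6 1693/2000
7 7 211/250
DF(1y) is solved at step 1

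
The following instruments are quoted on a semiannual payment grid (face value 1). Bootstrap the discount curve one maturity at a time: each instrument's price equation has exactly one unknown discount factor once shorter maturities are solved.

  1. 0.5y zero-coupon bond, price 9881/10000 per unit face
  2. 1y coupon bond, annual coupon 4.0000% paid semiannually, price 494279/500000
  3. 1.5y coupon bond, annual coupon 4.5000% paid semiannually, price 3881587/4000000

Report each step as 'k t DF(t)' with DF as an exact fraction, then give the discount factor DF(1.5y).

1 1/2 9881/10000
2 1 4749/5000
3 3/2 1133/1250
DF(1.5y) = 1133/1250 ≈ 0.906400

step 1 [0.5y] zero: DF = P = 9881/10000 ≈ 0.988100
step 2 [1y] bond c/2=1/50: DF=(494279/500000 − 1/50·(0.988100))/(1+1/50) = 4749/5000 ≈ 0.949800
step 3 [1.5y] bond c/2=9/400: DF=(3881587/4000000 − 9/400·(0.988100+0.949800))/(1+9/400) = 1133/1250 ≈ 0.906400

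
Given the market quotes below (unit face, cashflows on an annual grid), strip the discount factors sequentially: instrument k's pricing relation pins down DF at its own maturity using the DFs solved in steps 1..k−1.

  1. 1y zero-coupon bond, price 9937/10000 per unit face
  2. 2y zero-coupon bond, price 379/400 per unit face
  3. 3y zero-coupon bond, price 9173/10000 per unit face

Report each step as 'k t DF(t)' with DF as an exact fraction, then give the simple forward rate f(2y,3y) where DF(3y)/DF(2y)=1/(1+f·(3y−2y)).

step 1 [1y] zero: DF = P = 9937/10000 ≈ 0.993700
step 2 [2y] zero: DF = P = 379/400 ≈ 0.947500
step 3 [3y] zero: DF = P = 9173/10000 ≈ 0.917300

1 1 9937/10000
2 2 379/400
3 3 9173/10000
f(2y,3y) = ((379/400)/(9173/10000) − 1)/(1) = 302/9173 ≈ 3.2923%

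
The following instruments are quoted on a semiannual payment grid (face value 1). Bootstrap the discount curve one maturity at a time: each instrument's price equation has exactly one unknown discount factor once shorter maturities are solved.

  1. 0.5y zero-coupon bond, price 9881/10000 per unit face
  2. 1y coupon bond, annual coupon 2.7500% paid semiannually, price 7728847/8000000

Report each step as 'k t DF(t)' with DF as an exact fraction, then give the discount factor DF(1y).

step 1 [0.5y] zero: DF = P = 9881/10000 ≈ 0.988100
step 2 [1y] bond c/2=11/800: DF=(7728847/8000000 − 11/800·(0.988100))/(1+11/800) = 2349/2500 ≈ 0.939600

1 1/2 9881/10000
2 1 2349/2500
DF(1y) = 2349/2500 ≈ 0.939600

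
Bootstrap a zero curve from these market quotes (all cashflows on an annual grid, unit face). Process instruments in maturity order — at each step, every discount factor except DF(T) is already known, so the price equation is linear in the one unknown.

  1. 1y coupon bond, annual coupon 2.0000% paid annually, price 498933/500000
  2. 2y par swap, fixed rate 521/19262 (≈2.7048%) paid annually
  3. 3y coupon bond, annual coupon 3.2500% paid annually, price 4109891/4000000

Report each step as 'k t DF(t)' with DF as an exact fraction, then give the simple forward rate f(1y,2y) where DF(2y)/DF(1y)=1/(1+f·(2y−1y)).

1 1 9783/10000
2 2 9479/10000
3 3 1869/2000
f(1y,2y) = ((9783/10000)/(9479/10000) − 1)/(1) = 304/9479 ≈ 3.2071%

step 1 [1y] bond c/1=1/50: DF=(498933/500000 − 1/50·(0))/(1+1/50) = 9783/10000 ≈ 0.978300
step 2 [2y] swap r/1=521/19262: DF=(1 − 521/19262·(0.978300))/(1+521/19262) = 9479/10000 ≈ 0.947900
step 3 [3y] bond c/1=13/400: DF=(4109891/4000000 − 13/400·(0.978300+0.947900))/(1+13/400) = 1869/2000 ≈ 0.934500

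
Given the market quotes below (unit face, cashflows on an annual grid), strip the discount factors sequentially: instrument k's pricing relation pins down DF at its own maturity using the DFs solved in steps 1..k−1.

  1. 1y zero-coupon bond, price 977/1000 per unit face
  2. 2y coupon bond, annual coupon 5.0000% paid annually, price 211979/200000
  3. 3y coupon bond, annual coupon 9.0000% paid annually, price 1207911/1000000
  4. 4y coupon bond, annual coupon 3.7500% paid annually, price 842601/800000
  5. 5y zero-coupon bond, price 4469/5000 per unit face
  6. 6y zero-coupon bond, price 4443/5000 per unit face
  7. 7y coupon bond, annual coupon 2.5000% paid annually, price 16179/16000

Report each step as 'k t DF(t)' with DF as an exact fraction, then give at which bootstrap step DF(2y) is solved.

step 1 [1y] zero: DF = P = 977/1000 ≈ 0.977000
step 2 [2y] bond c/1=1/20: DF=(211979/200000 − 1/20·(0.977000))/(1+1/20) = 9629/10000 ≈ 0.962900
step 3 [3y] bond c/1=9/100: DF=(1207911/1000000 − 9/100·(0.977000+0.962900))/(1+9/100) = 237/250 ≈ 0.948000
step 4 [4y] bond c/1=3/80: DF=(842601/800000 − 3/80·(0.977000+0.962900+0.948000))/(1+3/80) = 2277/2500 ≈ 0.910800
step 5 [5y] zero: DF = P = 4469/5000 ≈ 0.893800
step 6 [6y] zero: DF = P = 4443/5000 ≈ 0.888600
step 7 [7y] bond c/1=1/40: DF=(16179/16000 − 1/40·(0.977000+0.962900+0.948000+0.910800+0.893800+0.888600))/(1+1/40) = 1063/1250 ≈ 0.850400

1 1 977/1000
2 2 9629/10000
3 3 237/250
4 4 2277/2500
5 5 4469/5000
6 6 4443/5000
7 7 1063/1250
DF(2y) is solved at step 2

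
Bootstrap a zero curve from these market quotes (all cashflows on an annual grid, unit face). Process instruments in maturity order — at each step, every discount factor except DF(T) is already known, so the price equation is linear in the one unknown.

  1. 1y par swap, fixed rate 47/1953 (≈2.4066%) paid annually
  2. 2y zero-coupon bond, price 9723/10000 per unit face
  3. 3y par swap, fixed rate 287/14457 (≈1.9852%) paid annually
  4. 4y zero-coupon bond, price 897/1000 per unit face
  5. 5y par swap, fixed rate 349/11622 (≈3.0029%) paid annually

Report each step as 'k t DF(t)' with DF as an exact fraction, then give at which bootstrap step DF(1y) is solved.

step 1 [1y] swap r/1=47/1953: DF=(1 − 47/1953·(0))/(1+47/1953) = 1953/2000 ≈ 0.976500
step 2 [2y] zero: DF = P = 9723/10000 ≈ 0.972300
step 3 [3y] swap r/1=287/14457: DF=(1 − 287/14457·(0.976500+0.972300))/(1+287/14457) = 4713/5000 ≈ 0.942600
step 4 [4y] zero: DF = P = 897/1000 ≈ 0.897000
step 5 [5y] swap r/1=349/11622: DF=(1 − 349/11622·(0.976500+0.972300+0.942600+0.897000))/(1+349/11622) = 2151/2500 ≈ 0.860400

1 1 1953/2000
2 2 9723/10000
3 3 4713/5000
4 4 897/1000
5 5 2151/2500
DF(1y) is solved at step 1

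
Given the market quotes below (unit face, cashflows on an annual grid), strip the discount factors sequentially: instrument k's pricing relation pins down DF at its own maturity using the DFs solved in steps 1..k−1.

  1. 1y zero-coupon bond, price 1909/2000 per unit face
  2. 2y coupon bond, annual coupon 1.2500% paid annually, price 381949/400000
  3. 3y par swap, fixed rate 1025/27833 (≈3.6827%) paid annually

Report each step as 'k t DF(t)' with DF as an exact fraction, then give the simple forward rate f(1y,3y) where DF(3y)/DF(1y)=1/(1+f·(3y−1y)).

1 1 1909/2000
2 2 9313/10000
3 3 359/400
f(1y,3y) = ((1909/2000)/(359/400) − 1)/(2) = 57/1795 ≈ 3.1755%

step 1 [1y] zero: DF = P = 1909/2000 ≈ 0.954500
step 2 [2y] bond c/1=1/80: DF=(381949/400000 − 1/80·(0.954500))/(1+1/80) = 9313/10000 ≈ 0.931300
step 3 [3y] swap r/1=1025/27833: DF=(1 − 1025/27833·(0.954500+0.931300))/(1+1025/27833) = 359/400 ≈ 0.897500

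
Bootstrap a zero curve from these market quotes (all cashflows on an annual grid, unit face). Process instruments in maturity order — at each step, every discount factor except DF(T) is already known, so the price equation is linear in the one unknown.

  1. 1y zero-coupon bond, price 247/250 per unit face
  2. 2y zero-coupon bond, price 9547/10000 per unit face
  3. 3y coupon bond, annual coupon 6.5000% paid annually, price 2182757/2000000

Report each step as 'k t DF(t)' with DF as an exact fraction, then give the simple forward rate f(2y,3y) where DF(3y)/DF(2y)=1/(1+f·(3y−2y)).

step 1 [1y] zero: DF = P = 247/250 ≈ 0.988000
step 2 [2y] zero: DF = P = 9547/10000 ≈ 0.954700
step 3 [3y] bond c/1=13/200: DF=(2182757/2000000 − 13/200·(0.988000+0.954700))/(1+13/200) = 4531/5000 ≈ 0.906200

1 1 247/250
2 2 9547/10000
3 3 4531/5000
f(2y,3y) = ((9547/10000)/(4531/5000) − 1)/(1) = 485/9062 ≈ 5.3520%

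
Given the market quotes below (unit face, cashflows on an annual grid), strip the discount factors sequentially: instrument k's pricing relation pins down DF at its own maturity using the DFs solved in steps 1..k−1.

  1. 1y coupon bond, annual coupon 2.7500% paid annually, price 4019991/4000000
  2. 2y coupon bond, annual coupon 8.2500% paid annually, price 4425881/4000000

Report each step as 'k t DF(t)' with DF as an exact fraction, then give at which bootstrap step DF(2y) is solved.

step 1 [1y] bond c/1=11/400: DF=(4019991/4000000 − 11/400·(0))/(1+11/400) = 9781/10000 ≈ 0.978100
step 2 [2y] bond c/1=33/400: DF=(4425881/4000000 − 33/400·(0.978100))/(1+33/400) = 2369/2500 ≈ 0.947600

1 1 9781/10000
2 2 2369/2500
DF(2y) is solved at step 2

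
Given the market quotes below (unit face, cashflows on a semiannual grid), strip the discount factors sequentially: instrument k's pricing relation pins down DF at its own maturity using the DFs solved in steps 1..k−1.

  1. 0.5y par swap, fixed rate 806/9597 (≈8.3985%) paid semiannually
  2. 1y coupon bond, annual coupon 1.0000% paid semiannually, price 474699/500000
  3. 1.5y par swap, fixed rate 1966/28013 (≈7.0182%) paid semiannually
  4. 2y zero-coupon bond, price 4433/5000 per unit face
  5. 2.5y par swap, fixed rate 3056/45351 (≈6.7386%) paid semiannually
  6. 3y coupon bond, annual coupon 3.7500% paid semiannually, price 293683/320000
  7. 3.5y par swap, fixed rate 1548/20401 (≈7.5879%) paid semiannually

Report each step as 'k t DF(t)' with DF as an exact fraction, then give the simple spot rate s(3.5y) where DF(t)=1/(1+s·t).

step 1 [0.5y] swap r/2=403/9597: DF=(1 − 403/9597·(0))/(1+403/9597) = 9597/10000 ≈ 0.959700
step 2 [1y] bond c/2=1/200: DF=(474699/500000 − 1/200·(0.959700))/(1+1/200) = 9399/10000 ≈ 0.939900
step 3 [1.5y] swap r/2=983/28013: DF=(1 − 983/28013·(0.959700+0.939900))/(1+983/28013) = 9017/10000 ≈ 0.901700
step 4 [2y] zero: DF = P = 4433/5000 ≈ 0.886600
step 5 [2.5y] swap r/2=1528/45351: DF=(1 − 1528/45351·(0.959700+0.939900+0.901700+0.886600))/(1+1528/45351) = 1059/1250 ≈ 0.847200
step 6 [3y] bond c/2=3/160: DF=(293683/320000 − 3/160·(0.959700+0.939900+0.901700+0.886600+0.847200))/(1+3/160) = 4087/5000 ≈ 0.817400
step 7 [3.5y] swap r/2=774/20401: DF=(1 − 774/20401·(0.959700+0.939900+0.901700+0.886600+0.847200+0.817400))/(1+774/20401) = 3839/5000 ≈ 0.767800

1 1/2 9597/10000
2 1 9399/10000
3 3/2 9017/10000
4 2 4433/5000
5 5/2 1059/1250
6 3 4087/5000
7 7/2 3839/5000
s(3.5y) = (1/(3839/5000) − 1)/(7/2) = 2322/26873 ≈ 8.6406%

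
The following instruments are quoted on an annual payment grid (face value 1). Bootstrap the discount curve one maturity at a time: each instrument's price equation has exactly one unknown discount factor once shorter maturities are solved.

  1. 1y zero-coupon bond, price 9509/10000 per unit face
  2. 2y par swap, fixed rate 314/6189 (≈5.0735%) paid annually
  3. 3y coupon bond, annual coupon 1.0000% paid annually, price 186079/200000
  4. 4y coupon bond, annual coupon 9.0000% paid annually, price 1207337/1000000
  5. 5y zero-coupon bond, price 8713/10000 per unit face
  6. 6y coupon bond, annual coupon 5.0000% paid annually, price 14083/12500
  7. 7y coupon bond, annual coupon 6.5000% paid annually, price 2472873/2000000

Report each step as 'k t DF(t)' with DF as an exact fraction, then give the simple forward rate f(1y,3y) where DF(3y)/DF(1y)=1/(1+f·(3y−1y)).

1 1 9509/10000
2 2 4529/5000
3 3 2257/2500
4 4 4399/5000
5 5 8713/10000
6 6 4291/5000
7 7 8333/10000
f(1y,3y) = ((9509/10000)/(2257/2500) − 1)/(2) = 13/488 ≈ 2.6639%

step 1 [1y] zero: DF = P = 9509/10000 ≈ 0.950900
step 2 [2y] swap r/1=314/6189: DF=(1 − 314/6189·(0.950900))/(1+314/6189) = 4529/5000 ≈ 0.905800
step 3 [3y] bond c/1=1/100: DF=(186079/200000 − 1/100·(0.950900+0.905800))/(1+1/100) = 2257/2500 ≈ 0.902800
step 4 [4y] bond c/1=9/100: DF=(1207337/1000000 − 9/100·(0.950900+0.905800+0.902800))/(1+9/100) = 4399/5000 ≈ 0.879800
step 5 [5y] zero: DF = P = 8713/10000 ≈ 0.871300
step 6 [6y] bond c/1=1/20: DF=(14083/12500 − 1/20·(0.950900+0.905800+0.902800+0.879800+0.871300))/(1+1/20) = 4291/5000 ≈ 0.858200
step 7 [7y] bond c/1=13/200: DF=(2472873/2000000 − 13/200·(0.950900+0.905800+0.902800+0.879800+0.871300+0.858200))/(1+13/200) = 8333/10000 ≈ 0.833300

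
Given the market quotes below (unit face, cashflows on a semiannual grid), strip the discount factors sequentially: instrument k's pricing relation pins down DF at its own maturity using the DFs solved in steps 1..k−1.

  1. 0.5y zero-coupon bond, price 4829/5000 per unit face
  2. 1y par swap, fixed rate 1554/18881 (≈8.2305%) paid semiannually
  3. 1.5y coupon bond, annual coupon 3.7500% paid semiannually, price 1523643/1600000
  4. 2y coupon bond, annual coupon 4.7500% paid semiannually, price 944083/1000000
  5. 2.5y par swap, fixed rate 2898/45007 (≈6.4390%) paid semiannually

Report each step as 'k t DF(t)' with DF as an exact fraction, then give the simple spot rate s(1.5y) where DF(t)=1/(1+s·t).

1 1/2 4829/5000
2 1 9223/10000
3 3/2 9/10
4 2 343/400
5 5/2 8551/10000
s(1.5y) = (1/(9/10) − 1)/(3/2) = 2/27 ≈ 7.4074%

step 1 [0.5y] zero: DF = P = 4829/5000 ≈ 0.965800
step 2 [1y] swap r/2=777/18881: DF=(1 − 777/18881·(0.965800))/(1+777/18881) = 9223/10000 ≈ 0.922300
step 3 [1.5y] bond c/2=3/160: DF=(1523643/1600000 − 3/160·(0.965800+0.922300))/(1+3/160) = 9/10 ≈ 0.900000
step 4 [2y] bond c/2=19/800: DF=(944083/1000000 − 19/800·(0.965800+0.922300+0.900000))/(1+19/800) = 343/400 ≈ 0.857500
step 5 [2.5y] swap r/2=1449/45007: DF=(1 − 1449/45007·(0.965800+0.922300+0.900000+0.857500))/(1+1449/45007) = 8551/10000 ≈ 0.855100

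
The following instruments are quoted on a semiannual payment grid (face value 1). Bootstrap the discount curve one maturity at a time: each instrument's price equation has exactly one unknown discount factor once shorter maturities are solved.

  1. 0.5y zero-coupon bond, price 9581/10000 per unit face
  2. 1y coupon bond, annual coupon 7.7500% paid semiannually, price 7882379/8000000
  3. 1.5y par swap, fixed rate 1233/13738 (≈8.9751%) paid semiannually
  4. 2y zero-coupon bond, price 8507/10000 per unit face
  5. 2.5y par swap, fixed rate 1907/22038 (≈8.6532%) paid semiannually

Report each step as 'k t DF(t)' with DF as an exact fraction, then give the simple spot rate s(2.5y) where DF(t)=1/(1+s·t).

step 1 [0.5y] zero: DF = P = 9581/10000 ≈ 0.958100
step 2 [1y] bond c/2=31/800: DF=(7882379/8000000 − 31/800·(0.958100))/(1+31/800) = 1141/1250 ≈ 0.912800
step 3 [1.5y] swap r/2=1233/27476: DF=(1 − 1233/27476·(0.958100+0.912800))/(1+1233/27476) = 8767/10000 ≈ 0.876700
step 4 [2y] zero: DF = P = 8507/10000 ≈ 0.850700
step 5 [2.5y] swap r/2=1907/44076: DF=(1 − 1907/44076·(0.958100+0.912800+0.876700+0.850700))/(1+1907/44076) = 8093/10000 ≈ 0.809300

1 1/2 9581/10000
2 1 1141/1250
3 3/2 8767/10000
4 2 8507/10000
5 5/2 8093/10000
s(2.5y) = (1/(8093/10000) − 1)/(5/2) = 3814/40465 ≈ 9.4254%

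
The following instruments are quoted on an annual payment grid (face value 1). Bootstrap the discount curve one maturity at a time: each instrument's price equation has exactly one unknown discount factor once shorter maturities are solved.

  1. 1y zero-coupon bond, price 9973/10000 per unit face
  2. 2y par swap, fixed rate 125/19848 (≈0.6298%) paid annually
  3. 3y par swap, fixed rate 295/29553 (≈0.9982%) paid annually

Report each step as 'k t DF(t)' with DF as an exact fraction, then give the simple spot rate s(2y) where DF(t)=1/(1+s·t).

1 1 9973/10000
2 2 79/80
3 3 1941/2000
s(2y) = (1/(79/80) − 1)/(2) = 1/158 ≈ 0.6329%

step 1 [1y] zero: DF = P = 9973/10000 ≈ 0.997300
step 2 [2y] swap r/1=125/19848: DF=(1 − 125/19848·(0.997300))/(1+125/19848) = 79/80 ≈ 0.987500
step 3 [3y] swap r/1=295/29553: DF=(1 − 295/29553·(0.997300+0.987500))/(1+295/29553) = 1941/2000 ≈ 0.970500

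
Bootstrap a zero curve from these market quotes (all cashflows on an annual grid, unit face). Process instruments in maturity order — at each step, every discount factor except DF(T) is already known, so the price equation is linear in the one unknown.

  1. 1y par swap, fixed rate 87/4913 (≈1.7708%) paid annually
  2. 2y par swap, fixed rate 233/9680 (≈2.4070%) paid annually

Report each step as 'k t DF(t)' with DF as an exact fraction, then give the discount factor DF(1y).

step 1 [1y] swap r/1=87/4913: DF=(1 − 87/4913·(0))/(1+87/4913) = 4913/5000 ≈ 0.982600
step 2 [2y] swap r/1=233/9680: DF=(1 − 233/9680·(0.982600))/(1+233/9680) = 4767/5000 ≈ 0.953400

1 1 4913/5000
2 2 4767/5000
DF(1y) = 4913/5000 ≈ 0.982600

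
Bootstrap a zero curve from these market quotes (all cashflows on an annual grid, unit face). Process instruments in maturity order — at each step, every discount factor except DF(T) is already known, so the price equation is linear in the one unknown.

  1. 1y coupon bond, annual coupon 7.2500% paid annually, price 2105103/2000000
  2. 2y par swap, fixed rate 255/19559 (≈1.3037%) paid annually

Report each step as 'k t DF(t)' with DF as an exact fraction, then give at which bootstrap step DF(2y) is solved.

1 1 4907/5000
2 2 1949/2000
DF(2y) is solved at step 2

step 1 [1y] bond c/1=29/400: DF=(2105103/2000000 − 29/400·(0))/(1+29/400) = 4907/5000 ≈ 0.981400
step 2 [2y] swap r/1=255/19559: DF=(1 − 255/19559·(0.981400))/(1+255/19559) = 1949/2000 ≈ 0.974500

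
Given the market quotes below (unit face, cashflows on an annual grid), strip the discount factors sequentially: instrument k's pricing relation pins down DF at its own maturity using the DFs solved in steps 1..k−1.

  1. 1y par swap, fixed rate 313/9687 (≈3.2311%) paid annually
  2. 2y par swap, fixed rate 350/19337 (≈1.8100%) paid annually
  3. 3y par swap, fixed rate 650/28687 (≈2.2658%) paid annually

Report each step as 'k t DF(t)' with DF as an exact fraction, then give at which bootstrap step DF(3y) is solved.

step 1 [1y] swap r/1=313/9687: DF=(1 − 313/9687·(0))/(1+313/9687) = 9687/10000 ≈ 0.968700
step 2 [2y] swap r/1=350/19337: DF=(1 − 350/19337·(0.968700))/(1+350/19337) = 193/200 ≈ 0.965000
step 3 [3y] swap r/1=650/28687: DF=(1 − 650/28687·(0.968700+0.965000))/(1+650/28687) = 187/200 ≈ 0.935000

1 1 9687/10000
2 2 193/200
3 3 187/200
DF(3y) is solved at step 3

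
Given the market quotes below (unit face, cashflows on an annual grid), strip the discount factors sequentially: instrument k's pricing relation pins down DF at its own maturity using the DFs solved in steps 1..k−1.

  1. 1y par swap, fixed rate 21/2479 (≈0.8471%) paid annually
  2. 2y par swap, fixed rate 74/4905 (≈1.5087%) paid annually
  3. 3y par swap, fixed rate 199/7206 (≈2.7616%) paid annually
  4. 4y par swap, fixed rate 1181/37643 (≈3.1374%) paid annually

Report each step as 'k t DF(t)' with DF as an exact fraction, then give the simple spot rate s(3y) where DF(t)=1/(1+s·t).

1 1 2479/2500
2 2 1213/1250
3 3 2301/2500
4 4 8819/10000
s(3y) = (1/(2301/2500) − 1)/(3) = 199/6903 ≈ 2.8828%

step 1 [1y] swap r/1=21/2479: DF=(1 − 21/2479·(0))/(1+21/2479) = 2479/2500 ≈ 0.991600
step 2 [2y] swap r/1=74/4905: DF=(1 − 74/4905·(0.991600))/(1+74/4905) = 1213/1250 ≈ 0.970400
step 3 [3y] swap r/1=199/7206: DF=(1 − 199/7206·(0.991600+0.970400))/(1+199/7206) = 2301/2500 ≈ 0.920400
step 4 [4y] swap r/1=1181/37643: DF=(1 − 1181/37643·(0.991600+0.970400+0.920400))/(1+1181/37643) = 8819/10000 ≈ 0.881900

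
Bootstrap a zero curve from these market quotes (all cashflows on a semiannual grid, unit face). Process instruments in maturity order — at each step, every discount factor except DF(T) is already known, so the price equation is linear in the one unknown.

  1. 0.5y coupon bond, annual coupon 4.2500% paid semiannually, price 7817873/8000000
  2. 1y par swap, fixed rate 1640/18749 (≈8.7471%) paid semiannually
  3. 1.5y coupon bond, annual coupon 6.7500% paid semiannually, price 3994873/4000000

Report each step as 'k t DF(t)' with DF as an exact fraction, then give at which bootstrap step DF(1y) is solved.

step 1 [0.5y] bond c/2=17/800: DF=(7817873/8000000 − 17/800·(0))/(1+17/800) = 9569/10000 ≈ 0.956900
step 2 [1y] swap r/2=820/18749: DF=(1 − 820/18749·(0.956900))/(1+820/18749) = 459/500 ≈ 0.918000
step 3 [1.5y] bond c/2=27/800: DF=(3994873/4000000 − 27/800·(0.956900+0.918000))/(1+27/800) = 9049/10000 ≈ 0.904900

1 1/2 9569/10000
2 1 459/500
3 3/2 9049/10000
DF(1y) is solved at step 2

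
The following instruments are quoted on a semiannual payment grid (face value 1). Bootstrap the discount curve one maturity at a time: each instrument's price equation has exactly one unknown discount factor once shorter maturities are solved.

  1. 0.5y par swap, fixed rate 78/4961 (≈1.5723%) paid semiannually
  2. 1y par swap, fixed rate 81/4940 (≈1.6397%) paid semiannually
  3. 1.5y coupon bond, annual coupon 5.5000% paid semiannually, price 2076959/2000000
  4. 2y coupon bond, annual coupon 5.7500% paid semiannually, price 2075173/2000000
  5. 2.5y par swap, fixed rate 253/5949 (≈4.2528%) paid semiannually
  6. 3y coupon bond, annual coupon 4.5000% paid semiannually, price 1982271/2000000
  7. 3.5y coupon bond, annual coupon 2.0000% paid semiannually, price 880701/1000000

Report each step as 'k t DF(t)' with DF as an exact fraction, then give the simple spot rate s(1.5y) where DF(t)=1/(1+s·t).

1 1/2 4961/5000
2 1 4919/5000
3 3/2 4789/5000
4 2 4633/5000
5 5/2 2247/2500
6 3 4323/5000
7 7/2 8163/10000
s(1.5y) = (1/(4789/5000) − 1)/(3/2) = 422/14367 ≈ 2.9373%

step 1 [0.5y] swap r/2=39/4961: DF=(1 − 39/4961·(0))/(1+39/4961) = 4961/5000 ≈ 0.992200
step 2 [1y] swap r/2=81/9880: DF=(1 − 81/9880·(0.992200))/(1+81/9880) = 4919/5000 ≈ 0.983800
step 3 [1.5y] bond c/2=11/400: DF=(2076959/2000000 − 11/400·(0.992200+0.983800))/(1+11/400) = 4789/5000 ≈ 0.957800
step 4 [2y] bond c/2=23/800: DF=(2075173/2000000 − 23/800·(0.992200+0.983800+0.957800))/(1+23/800) = 4633/5000 ≈ 0.926600
step 5 [2.5y] swap r/2=253/11898: DF=(1 − 253/11898·(0.992200+0.983800+0.957800+0.926600))/(1+253/11898) = 2247/2500 ≈ 0.898800
step 6 [3y] bond c/2=9/400: DF=(1982271/2000000 − 9/400·(0.992200+0.983800+0.957800+0.926600+0.898800))/(1+9/400) = 4323/5000 ≈ 0.864600
step 7 [3.5y] bond c/2=1/100: DF=(880701/1000000 − 1/100·(0.992200+0.983800+0.957800+0.926600+0.898800+0.864600))/(1+1/100) = 8163/10000 ≈ 0.816300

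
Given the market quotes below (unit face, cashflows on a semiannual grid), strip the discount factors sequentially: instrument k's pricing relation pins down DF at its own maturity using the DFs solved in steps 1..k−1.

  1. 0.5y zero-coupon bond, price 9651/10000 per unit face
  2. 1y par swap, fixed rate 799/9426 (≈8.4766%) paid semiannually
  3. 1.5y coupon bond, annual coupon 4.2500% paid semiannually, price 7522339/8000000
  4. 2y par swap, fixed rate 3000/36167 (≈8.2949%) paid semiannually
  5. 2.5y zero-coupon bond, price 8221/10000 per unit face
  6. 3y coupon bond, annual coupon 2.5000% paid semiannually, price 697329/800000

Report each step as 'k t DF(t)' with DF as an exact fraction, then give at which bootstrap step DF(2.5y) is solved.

step 1 [0.5y] zero: DF = P = 9651/10000 ≈ 0.965100
step 2 [1y] swap r/2=799/18852: DF=(1 − 799/18852·(0.965100))/(1+799/18852) = 9201/10000 ≈ 0.920100
step 3 [1.5y] bond c/2=17/800: DF=(7522339/8000000 − 17/800·(0.965100+0.920100))/(1+17/800) = 1763/2000 ≈ 0.881500
step 4 [2y] swap r/2=1500/36167: DF=(1 − 1500/36167·(0.965100+0.920100+0.881500))/(1+1500/36167) = 17/20 ≈ 0.850000
step 5 [2.5y] zero: DF = P = 8221/10000 ≈ 0.822100
step 6 [3y] bond c/2=1/80: DF=(697329/800000 − 1/80·(0.965100+0.920100+0.881500+0.850000+0.822100))/(1+1/80) = 8061/10000 ≈ 0.806100

1 1/2 9651/10000
2 1 9201/10000
3 3/2 1763/2000
4 2 17/20
5 5/2 8221/10000
6 3 8061/10000
DF(2.5y) is solved at step 5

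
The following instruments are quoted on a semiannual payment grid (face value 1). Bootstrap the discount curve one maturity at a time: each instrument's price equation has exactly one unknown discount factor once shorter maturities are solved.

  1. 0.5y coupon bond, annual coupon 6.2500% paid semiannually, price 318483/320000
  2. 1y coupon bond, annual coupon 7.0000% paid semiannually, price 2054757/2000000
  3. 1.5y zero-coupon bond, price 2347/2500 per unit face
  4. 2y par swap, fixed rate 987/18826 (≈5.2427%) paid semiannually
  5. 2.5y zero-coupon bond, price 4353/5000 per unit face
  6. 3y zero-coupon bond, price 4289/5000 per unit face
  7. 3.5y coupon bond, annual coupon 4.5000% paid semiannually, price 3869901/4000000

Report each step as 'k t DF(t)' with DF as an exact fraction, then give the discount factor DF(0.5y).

1 1/2 9651/10000
2 1 24/25
3 3/2 2347/2500
4 2 9013/10000
5 5/2 4353/5000
6 3 4289/5000
7 7/2 8253/10000
DF(0.5y) = 9651/10000 ≈ 0.965100

step 1 [0.5y] bond c/2=1/32: DF=(318483/320000 − 1/32·(0))/(1+1/32) = 9651/10000 ≈ 0.965100
step 2 [1y] bond c/2=7/200: DF=(2054757/2000000 − 7/200·(0.965100))/(1+7/200) = 24/25 ≈ 0.960000
step 3 [1.5y] zero: DF = P = 2347/2500 ≈ 0.938800
step 4 [2y] swap r/2=987/37652: DF=(1 − 987/37652·(0.965100+0.960000+0.938800))/(1+987/37652) = 9013/10000 ≈ 0.901300
step 5 [2.5y] zero: DF = P = 4353/5000 ≈ 0.870600
step 6 [3y] zero: DF = P = 4289/5000 ≈ 0.857800
step 7 [3.5y] bond c/2=9/400: DF=(3869901/4000000 − 9/400·(0.965100+0.960000+0.938800+0.901300+0.870600+0.857800))/(1+9/400) = 8253/10000 ≈ 0.825300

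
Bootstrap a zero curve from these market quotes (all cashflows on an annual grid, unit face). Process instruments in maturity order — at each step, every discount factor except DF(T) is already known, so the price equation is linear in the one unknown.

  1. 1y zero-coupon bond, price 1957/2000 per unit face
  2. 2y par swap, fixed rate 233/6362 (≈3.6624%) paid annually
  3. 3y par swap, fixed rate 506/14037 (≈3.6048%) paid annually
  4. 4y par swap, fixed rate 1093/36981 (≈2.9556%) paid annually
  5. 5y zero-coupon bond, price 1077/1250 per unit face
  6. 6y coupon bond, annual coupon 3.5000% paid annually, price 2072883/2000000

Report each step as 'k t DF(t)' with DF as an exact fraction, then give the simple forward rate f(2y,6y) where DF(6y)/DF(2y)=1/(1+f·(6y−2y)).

step 1 [1y] zero: DF = P = 1957/2000 ≈ 0.978500
step 2 [2y] swap r/1=233/6362: DF=(1 − 233/6362·(0.978500))/(1+233/6362) = 9301/10000 ≈ 0.930100
step 3 [3y] swap r/1=506/14037: DF=(1 − 506/14037·(0.978500+0.930100))/(1+506/14037) = 2247/2500 ≈ 0.898800
step 4 [4y] swap r/1=1093/36981: DF=(1 − 1093/36981·(0.978500+0.930100+0.898800))/(1+1093/36981) = 8907/10000 ≈ 0.890700
step 5 [5y] zero: DF = P = 1077/1250 ≈ 0.861600
step 6 [6y] bond c/1=7/200: DF=(2072883/2000000 − 7/200·(0.978500+0.930100+0.898800+0.890700+0.861600))/(1+7/200) = 1059/1250 ≈ 0.847200

1 1 1957/2000
2 2 9301/10000
3 3 2247/2500
4 4 8907/10000
5 5 1077/1250
6 6 1059/1250
f(2y,6y) = ((9301/10000)/(1059/1250) − 1)/(4) = 829/33888 ≈ 2.4463%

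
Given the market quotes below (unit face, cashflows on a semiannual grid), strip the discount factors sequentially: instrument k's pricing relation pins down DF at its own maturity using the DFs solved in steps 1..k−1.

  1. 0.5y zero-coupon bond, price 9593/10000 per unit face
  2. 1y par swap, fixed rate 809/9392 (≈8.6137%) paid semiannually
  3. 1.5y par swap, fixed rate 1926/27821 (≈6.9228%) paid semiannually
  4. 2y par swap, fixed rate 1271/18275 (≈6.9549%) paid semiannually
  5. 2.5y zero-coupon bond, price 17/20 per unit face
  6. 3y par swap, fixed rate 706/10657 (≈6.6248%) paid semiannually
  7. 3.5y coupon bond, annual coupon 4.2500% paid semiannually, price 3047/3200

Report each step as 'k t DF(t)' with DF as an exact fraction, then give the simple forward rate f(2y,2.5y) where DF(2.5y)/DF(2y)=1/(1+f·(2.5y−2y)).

step 1 [0.5y] zero: DF = P = 9593/10000 ≈ 0.959300
step 2 [1y] swap r/2=809/18784: DF=(1 − 809/18784·(0.959300))/(1+809/18784) = 9191/10000 ≈ 0.919100
step 3 [1.5y] swap r/2=963/27821: DF=(1 − 963/27821·(0.959300+0.919100))/(1+963/27821) = 9037/10000 ≈ 0.903700
step 4 [2y] swap r/2=1271/36550: DF=(1 − 1271/36550·(0.959300+0.919100+0.903700))/(1+1271/36550) = 8729/10000 ≈ 0.872900
step 5 [2.5y] zero: DF = P = 17/20 ≈ 0.850000
step 6 [3y] swap r/2=353/10657: DF=(1 − 353/10657·(0.959300+0.919100+0.903700+0.872900+0.850000))/(1+353/10657) = 1647/2000 ≈ 0.823500
step 7 [3.5y] bond c/2=17/800: DF=(3047/3200 − 17/800·(0.959300+0.919100+0.903700+0.872900+0.850000+0.823500))/(1+17/800) = 1643/2000 ≈ 0.821500

1 1/2 9593/10000
2 1 9191/10000
3 3/2 9037/10000
4 2 8729/10000
5 5/2 17/20
6 3 1647/2000
7 7/2 1643/2000
f(2y,2.5y) = ((8729/10000)/(17/20) − 1)/(1/2) = 229/4250 ≈ 5.3882%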